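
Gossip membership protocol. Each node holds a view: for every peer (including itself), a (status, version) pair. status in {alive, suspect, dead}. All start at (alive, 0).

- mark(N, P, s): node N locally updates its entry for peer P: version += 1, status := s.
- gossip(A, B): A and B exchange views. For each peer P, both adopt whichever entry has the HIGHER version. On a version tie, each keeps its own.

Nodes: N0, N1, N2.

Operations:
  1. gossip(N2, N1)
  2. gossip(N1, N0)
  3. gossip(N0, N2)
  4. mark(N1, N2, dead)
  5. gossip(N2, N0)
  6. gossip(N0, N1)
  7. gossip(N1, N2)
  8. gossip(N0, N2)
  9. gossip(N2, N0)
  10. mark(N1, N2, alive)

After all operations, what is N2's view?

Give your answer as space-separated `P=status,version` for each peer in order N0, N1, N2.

Answer: N0=alive,0 N1=alive,0 N2=dead,1

Derivation:
Op 1: gossip N2<->N1 -> N2.N0=(alive,v0) N2.N1=(alive,v0) N2.N2=(alive,v0) | N1.N0=(alive,v0) N1.N1=(alive,v0) N1.N2=(alive,v0)
Op 2: gossip N1<->N0 -> N1.N0=(alive,v0) N1.N1=(alive,v0) N1.N2=(alive,v0) | N0.N0=(alive,v0) N0.N1=(alive,v0) N0.N2=(alive,v0)
Op 3: gossip N0<->N2 -> N0.N0=(alive,v0) N0.N1=(alive,v0) N0.N2=(alive,v0) | N2.N0=(alive,v0) N2.N1=(alive,v0) N2.N2=(alive,v0)
Op 4: N1 marks N2=dead -> (dead,v1)
Op 5: gossip N2<->N0 -> N2.N0=(alive,v0) N2.N1=(alive,v0) N2.N2=(alive,v0) | N0.N0=(alive,v0) N0.N1=(alive,v0) N0.N2=(alive,v0)
Op 6: gossip N0<->N1 -> N0.N0=(alive,v0) N0.N1=(alive,v0) N0.N2=(dead,v1) | N1.N0=(alive,v0) N1.N1=(alive,v0) N1.N2=(dead,v1)
Op 7: gossip N1<->N2 -> N1.N0=(alive,v0) N1.N1=(alive,v0) N1.N2=(dead,v1) | N2.N0=(alive,v0) N2.N1=(alive,v0) N2.N2=(dead,v1)
Op 8: gossip N0<->N2 -> N0.N0=(alive,v0) N0.N1=(alive,v0) N0.N2=(dead,v1) | N2.N0=(alive,v0) N2.N1=(alive,v0) N2.N2=(dead,v1)
Op 9: gossip N2<->N0 -> N2.N0=(alive,v0) N2.N1=(alive,v0) N2.N2=(dead,v1) | N0.N0=(alive,v0) N0.N1=(alive,v0) N0.N2=(dead,v1)
Op 10: N1 marks N2=alive -> (alive,v2)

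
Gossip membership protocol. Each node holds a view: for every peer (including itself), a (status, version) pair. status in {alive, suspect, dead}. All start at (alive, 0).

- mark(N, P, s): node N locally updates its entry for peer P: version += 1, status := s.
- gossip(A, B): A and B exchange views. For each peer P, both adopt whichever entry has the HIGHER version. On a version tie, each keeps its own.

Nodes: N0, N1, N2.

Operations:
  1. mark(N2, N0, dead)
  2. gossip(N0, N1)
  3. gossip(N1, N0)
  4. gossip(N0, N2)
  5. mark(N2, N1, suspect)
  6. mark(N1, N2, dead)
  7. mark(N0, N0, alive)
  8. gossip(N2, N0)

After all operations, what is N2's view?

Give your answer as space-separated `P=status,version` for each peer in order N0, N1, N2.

Op 1: N2 marks N0=dead -> (dead,v1)
Op 2: gossip N0<->N1 -> N0.N0=(alive,v0) N0.N1=(alive,v0) N0.N2=(alive,v0) | N1.N0=(alive,v0) N1.N1=(alive,v0) N1.N2=(alive,v0)
Op 3: gossip N1<->N0 -> N1.N0=(alive,v0) N1.N1=(alive,v0) N1.N2=(alive,v0) | N0.N0=(alive,v0) N0.N1=(alive,v0) N0.N2=(alive,v0)
Op 4: gossip N0<->N2 -> N0.N0=(dead,v1) N0.N1=(alive,v0) N0.N2=(alive,v0) | N2.N0=(dead,v1) N2.N1=(alive,v0) N2.N2=(alive,v0)
Op 5: N2 marks N1=suspect -> (suspect,v1)
Op 6: N1 marks N2=dead -> (dead,v1)
Op 7: N0 marks N0=alive -> (alive,v2)
Op 8: gossip N2<->N0 -> N2.N0=(alive,v2) N2.N1=(suspect,v1) N2.N2=(alive,v0) | N0.N0=(alive,v2) N0.N1=(suspect,v1) N0.N2=(alive,v0)

Answer: N0=alive,2 N1=suspect,1 N2=alive,0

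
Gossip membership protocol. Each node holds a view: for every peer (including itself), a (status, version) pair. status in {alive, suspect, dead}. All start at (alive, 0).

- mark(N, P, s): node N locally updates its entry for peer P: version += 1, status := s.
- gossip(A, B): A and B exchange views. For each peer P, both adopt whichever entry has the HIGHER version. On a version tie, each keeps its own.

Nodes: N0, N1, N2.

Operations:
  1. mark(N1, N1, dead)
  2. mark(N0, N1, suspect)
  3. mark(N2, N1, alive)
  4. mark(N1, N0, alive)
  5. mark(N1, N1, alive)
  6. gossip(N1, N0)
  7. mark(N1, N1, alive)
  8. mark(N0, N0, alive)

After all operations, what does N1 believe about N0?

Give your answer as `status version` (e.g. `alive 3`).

Answer: alive 1

Derivation:
Op 1: N1 marks N1=dead -> (dead,v1)
Op 2: N0 marks N1=suspect -> (suspect,v1)
Op 3: N2 marks N1=alive -> (alive,v1)
Op 4: N1 marks N0=alive -> (alive,v1)
Op 5: N1 marks N1=alive -> (alive,v2)
Op 6: gossip N1<->N0 -> N1.N0=(alive,v1) N1.N1=(alive,v2) N1.N2=(alive,v0) | N0.N0=(alive,v1) N0.N1=(alive,v2) N0.N2=(alive,v0)
Op 7: N1 marks N1=alive -> (alive,v3)
Op 8: N0 marks N0=alive -> (alive,v2)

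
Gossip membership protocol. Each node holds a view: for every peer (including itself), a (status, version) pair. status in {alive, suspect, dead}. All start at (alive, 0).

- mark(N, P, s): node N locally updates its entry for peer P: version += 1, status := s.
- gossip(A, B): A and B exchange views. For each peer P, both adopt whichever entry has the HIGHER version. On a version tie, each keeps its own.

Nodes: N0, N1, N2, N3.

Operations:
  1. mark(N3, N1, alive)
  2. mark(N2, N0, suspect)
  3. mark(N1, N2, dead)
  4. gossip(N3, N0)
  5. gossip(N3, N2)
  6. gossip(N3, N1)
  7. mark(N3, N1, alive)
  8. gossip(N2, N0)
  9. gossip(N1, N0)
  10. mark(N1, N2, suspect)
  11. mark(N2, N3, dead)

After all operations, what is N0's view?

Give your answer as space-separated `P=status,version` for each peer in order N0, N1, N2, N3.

Op 1: N3 marks N1=alive -> (alive,v1)
Op 2: N2 marks N0=suspect -> (suspect,v1)
Op 3: N1 marks N2=dead -> (dead,v1)
Op 4: gossip N3<->N0 -> N3.N0=(alive,v0) N3.N1=(alive,v1) N3.N2=(alive,v0) N3.N3=(alive,v0) | N0.N0=(alive,v0) N0.N1=(alive,v1) N0.N2=(alive,v0) N0.N3=(alive,v0)
Op 5: gossip N3<->N2 -> N3.N0=(suspect,v1) N3.N1=(alive,v1) N3.N2=(alive,v0) N3.N3=(alive,v0) | N2.N0=(suspect,v1) N2.N1=(alive,v1) N2.N2=(alive,v0) N2.N3=(alive,v0)
Op 6: gossip N3<->N1 -> N3.N0=(suspect,v1) N3.N1=(alive,v1) N3.N2=(dead,v1) N3.N3=(alive,v0) | N1.N0=(suspect,v1) N1.N1=(alive,v1) N1.N2=(dead,v1) N1.N3=(alive,v0)
Op 7: N3 marks N1=alive -> (alive,v2)
Op 8: gossip N2<->N0 -> N2.N0=(suspect,v1) N2.N1=(alive,v1) N2.N2=(alive,v0) N2.N3=(alive,v0) | N0.N0=(suspect,v1) N0.N1=(alive,v1) N0.N2=(alive,v0) N0.N3=(alive,v0)
Op 9: gossip N1<->N0 -> N1.N0=(suspect,v1) N1.N1=(alive,v1) N1.N2=(dead,v1) N1.N3=(alive,v0) | N0.N0=(suspect,v1) N0.N1=(alive,v1) N0.N2=(dead,v1) N0.N3=(alive,v0)
Op 10: N1 marks N2=suspect -> (suspect,v2)
Op 11: N2 marks N3=dead -> (dead,v1)

Answer: N0=suspect,1 N1=alive,1 N2=dead,1 N3=alive,0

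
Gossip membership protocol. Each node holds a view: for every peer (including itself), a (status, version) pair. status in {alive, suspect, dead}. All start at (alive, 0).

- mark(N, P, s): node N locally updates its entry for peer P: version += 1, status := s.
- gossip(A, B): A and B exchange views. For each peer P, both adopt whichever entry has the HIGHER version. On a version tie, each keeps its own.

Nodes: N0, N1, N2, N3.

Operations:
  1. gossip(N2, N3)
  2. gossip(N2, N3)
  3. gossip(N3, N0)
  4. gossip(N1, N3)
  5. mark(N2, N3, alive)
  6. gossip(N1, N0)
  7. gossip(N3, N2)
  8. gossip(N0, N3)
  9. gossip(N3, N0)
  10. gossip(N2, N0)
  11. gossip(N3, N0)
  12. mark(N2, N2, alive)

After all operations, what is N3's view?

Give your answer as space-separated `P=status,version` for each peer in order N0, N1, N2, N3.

Op 1: gossip N2<->N3 -> N2.N0=(alive,v0) N2.N1=(alive,v0) N2.N2=(alive,v0) N2.N3=(alive,v0) | N3.N0=(alive,v0) N3.N1=(alive,v0) N3.N2=(alive,v0) N3.N3=(alive,v0)
Op 2: gossip N2<->N3 -> N2.N0=(alive,v0) N2.N1=(alive,v0) N2.N2=(alive,v0) N2.N3=(alive,v0) | N3.N0=(alive,v0) N3.N1=(alive,v0) N3.N2=(alive,v0) N3.N3=(alive,v0)
Op 3: gossip N3<->N0 -> N3.N0=(alive,v0) N3.N1=(alive,v0) N3.N2=(alive,v0) N3.N3=(alive,v0) | N0.N0=(alive,v0) N0.N1=(alive,v0) N0.N2=(alive,v0) N0.N3=(alive,v0)
Op 4: gossip N1<->N3 -> N1.N0=(alive,v0) N1.N1=(alive,v0) N1.N2=(alive,v0) N1.N3=(alive,v0) | N3.N0=(alive,v0) N3.N1=(alive,v0) N3.N2=(alive,v0) N3.N3=(alive,v0)
Op 5: N2 marks N3=alive -> (alive,v1)
Op 6: gossip N1<->N0 -> N1.N0=(alive,v0) N1.N1=(alive,v0) N1.N2=(alive,v0) N1.N3=(alive,v0) | N0.N0=(alive,v0) N0.N1=(alive,v0) N0.N2=(alive,v0) N0.N3=(alive,v0)
Op 7: gossip N3<->N2 -> N3.N0=(alive,v0) N3.N1=(alive,v0) N3.N2=(alive,v0) N3.N3=(alive,v1) | N2.N0=(alive,v0) N2.N1=(alive,v0) N2.N2=(alive,v0) N2.N3=(alive,v1)
Op 8: gossip N0<->N3 -> N0.N0=(alive,v0) N0.N1=(alive,v0) N0.N2=(alive,v0) N0.N3=(alive,v1) | N3.N0=(alive,v0) N3.N1=(alive,v0) N3.N2=(alive,v0) N3.N3=(alive,v1)
Op 9: gossip N3<->N0 -> N3.N0=(alive,v0) N3.N1=(alive,v0) N3.N2=(alive,v0) N3.N3=(alive,v1) | N0.N0=(alive,v0) N0.N1=(alive,v0) N0.N2=(alive,v0) N0.N3=(alive,v1)
Op 10: gossip N2<->N0 -> N2.N0=(alive,v0) N2.N1=(alive,v0) N2.N2=(alive,v0) N2.N3=(alive,v1) | N0.N0=(alive,v0) N0.N1=(alive,v0) N0.N2=(alive,v0) N0.N3=(alive,v1)
Op 11: gossip N3<->N0 -> N3.N0=(alive,v0) N3.N1=(alive,v0) N3.N2=(alive,v0) N3.N3=(alive,v1) | N0.N0=(alive,v0) N0.N1=(alive,v0) N0.N2=(alive,v0) N0.N3=(alive,v1)
Op 12: N2 marks N2=alive -> (alive,v1)

Answer: N0=alive,0 N1=alive,0 N2=alive,0 N3=alive,1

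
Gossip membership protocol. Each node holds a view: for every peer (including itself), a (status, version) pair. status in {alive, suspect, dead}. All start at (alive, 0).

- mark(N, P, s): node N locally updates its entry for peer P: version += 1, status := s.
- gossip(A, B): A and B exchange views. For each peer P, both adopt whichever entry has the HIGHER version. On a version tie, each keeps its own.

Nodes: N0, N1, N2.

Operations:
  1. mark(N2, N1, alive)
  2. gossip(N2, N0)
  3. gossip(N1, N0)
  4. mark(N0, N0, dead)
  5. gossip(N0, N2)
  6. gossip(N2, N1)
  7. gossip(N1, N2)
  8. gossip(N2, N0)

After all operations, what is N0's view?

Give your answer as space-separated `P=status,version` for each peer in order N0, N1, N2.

Answer: N0=dead,1 N1=alive,1 N2=alive,0

Derivation:
Op 1: N2 marks N1=alive -> (alive,v1)
Op 2: gossip N2<->N0 -> N2.N0=(alive,v0) N2.N1=(alive,v1) N2.N2=(alive,v0) | N0.N0=(alive,v0) N0.N1=(alive,v1) N0.N2=(alive,v0)
Op 3: gossip N1<->N0 -> N1.N0=(alive,v0) N1.N1=(alive,v1) N1.N2=(alive,v0) | N0.N0=(alive,v0) N0.N1=(alive,v1) N0.N2=(alive,v0)
Op 4: N0 marks N0=dead -> (dead,v1)
Op 5: gossip N0<->N2 -> N0.N0=(dead,v1) N0.N1=(alive,v1) N0.N2=(alive,v0) | N2.N0=(dead,v1) N2.N1=(alive,v1) N2.N2=(alive,v0)
Op 6: gossip N2<->N1 -> N2.N0=(dead,v1) N2.N1=(alive,v1) N2.N2=(alive,v0) | N1.N0=(dead,v1) N1.N1=(alive,v1) N1.N2=(alive,v0)
Op 7: gossip N1<->N2 -> N1.N0=(dead,v1) N1.N1=(alive,v1) N1.N2=(alive,v0) | N2.N0=(dead,v1) N2.N1=(alive,v1) N2.N2=(alive,v0)
Op 8: gossip N2<->N0 -> N2.N0=(dead,v1) N2.N1=(alive,v1) N2.N2=(alive,v0) | N0.N0=(dead,v1) N0.N1=(alive,v1) N0.N2=(alive,v0)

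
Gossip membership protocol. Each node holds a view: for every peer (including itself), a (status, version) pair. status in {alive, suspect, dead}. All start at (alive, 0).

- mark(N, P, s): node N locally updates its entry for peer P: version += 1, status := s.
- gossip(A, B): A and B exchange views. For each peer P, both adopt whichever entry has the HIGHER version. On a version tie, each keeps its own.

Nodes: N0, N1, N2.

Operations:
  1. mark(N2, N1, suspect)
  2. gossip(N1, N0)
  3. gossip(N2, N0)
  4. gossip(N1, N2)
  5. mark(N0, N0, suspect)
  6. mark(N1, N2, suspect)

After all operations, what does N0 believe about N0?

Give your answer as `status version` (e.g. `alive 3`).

Answer: suspect 1

Derivation:
Op 1: N2 marks N1=suspect -> (suspect,v1)
Op 2: gossip N1<->N0 -> N1.N0=(alive,v0) N1.N1=(alive,v0) N1.N2=(alive,v0) | N0.N0=(alive,v0) N0.N1=(alive,v0) N0.N2=(alive,v0)
Op 3: gossip N2<->N0 -> N2.N0=(alive,v0) N2.N1=(suspect,v1) N2.N2=(alive,v0) | N0.N0=(alive,v0) N0.N1=(suspect,v1) N0.N2=(alive,v0)
Op 4: gossip N1<->N2 -> N1.N0=(alive,v0) N1.N1=(suspect,v1) N1.N2=(alive,v0) | N2.N0=(alive,v0) N2.N1=(suspect,v1) N2.N2=(alive,v0)
Op 5: N0 marks N0=suspect -> (suspect,v1)
Op 6: N1 marks N2=suspect -> (suspect,v1)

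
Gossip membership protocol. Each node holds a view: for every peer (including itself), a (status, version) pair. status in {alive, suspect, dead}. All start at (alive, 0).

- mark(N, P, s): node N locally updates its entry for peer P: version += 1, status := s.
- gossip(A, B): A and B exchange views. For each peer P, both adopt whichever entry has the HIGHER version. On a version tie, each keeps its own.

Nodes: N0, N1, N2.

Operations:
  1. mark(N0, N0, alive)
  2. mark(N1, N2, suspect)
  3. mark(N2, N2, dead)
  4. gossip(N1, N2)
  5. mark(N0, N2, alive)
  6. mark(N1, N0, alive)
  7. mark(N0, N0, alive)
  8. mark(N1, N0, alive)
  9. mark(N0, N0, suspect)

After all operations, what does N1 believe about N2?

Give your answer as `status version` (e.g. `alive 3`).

Op 1: N0 marks N0=alive -> (alive,v1)
Op 2: N1 marks N2=suspect -> (suspect,v1)
Op 3: N2 marks N2=dead -> (dead,v1)
Op 4: gossip N1<->N2 -> N1.N0=(alive,v0) N1.N1=(alive,v0) N1.N2=(suspect,v1) | N2.N0=(alive,v0) N2.N1=(alive,v0) N2.N2=(dead,v1)
Op 5: N0 marks N2=alive -> (alive,v1)
Op 6: N1 marks N0=alive -> (alive,v1)
Op 7: N0 marks N0=alive -> (alive,v2)
Op 8: N1 marks N0=alive -> (alive,v2)
Op 9: N0 marks N0=suspect -> (suspect,v3)

Answer: suspect 1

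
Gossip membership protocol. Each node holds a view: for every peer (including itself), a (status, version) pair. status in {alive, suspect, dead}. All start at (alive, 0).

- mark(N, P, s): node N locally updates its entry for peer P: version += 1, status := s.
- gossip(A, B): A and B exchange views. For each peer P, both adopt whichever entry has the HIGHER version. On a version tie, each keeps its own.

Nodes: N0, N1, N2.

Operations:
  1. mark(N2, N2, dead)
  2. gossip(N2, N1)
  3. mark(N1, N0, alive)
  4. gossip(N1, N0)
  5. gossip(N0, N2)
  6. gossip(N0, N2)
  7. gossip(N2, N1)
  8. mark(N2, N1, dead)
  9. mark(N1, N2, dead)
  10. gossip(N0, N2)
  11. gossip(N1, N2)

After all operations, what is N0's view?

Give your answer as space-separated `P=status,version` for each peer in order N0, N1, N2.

Answer: N0=alive,1 N1=dead,1 N2=dead,1

Derivation:
Op 1: N2 marks N2=dead -> (dead,v1)
Op 2: gossip N2<->N1 -> N2.N0=(alive,v0) N2.N1=(alive,v0) N2.N2=(dead,v1) | N1.N0=(alive,v0) N1.N1=(alive,v0) N1.N2=(dead,v1)
Op 3: N1 marks N0=alive -> (alive,v1)
Op 4: gossip N1<->N0 -> N1.N0=(alive,v1) N1.N1=(alive,v0) N1.N2=(dead,v1) | N0.N0=(alive,v1) N0.N1=(alive,v0) N0.N2=(dead,v1)
Op 5: gossip N0<->N2 -> N0.N0=(alive,v1) N0.N1=(alive,v0) N0.N2=(dead,v1) | N2.N0=(alive,v1) N2.N1=(alive,v0) N2.N2=(dead,v1)
Op 6: gossip N0<->N2 -> N0.N0=(alive,v1) N0.N1=(alive,v0) N0.N2=(dead,v1) | N2.N0=(alive,v1) N2.N1=(alive,v0) N2.N2=(dead,v1)
Op 7: gossip N2<->N1 -> N2.N0=(alive,v1) N2.N1=(alive,v0) N2.N2=(dead,v1) | N1.N0=(alive,v1) N1.N1=(alive,v0) N1.N2=(dead,v1)
Op 8: N2 marks N1=dead -> (dead,v1)
Op 9: N1 marks N2=dead -> (dead,v2)
Op 10: gossip N0<->N2 -> N0.N0=(alive,v1) N0.N1=(dead,v1) N0.N2=(dead,v1) | N2.N0=(alive,v1) N2.N1=(dead,v1) N2.N2=(dead,v1)
Op 11: gossip N1<->N2 -> N1.N0=(alive,v1) N1.N1=(dead,v1) N1.N2=(dead,v2) | N2.N0=(alive,v1) N2.N1=(dead,v1) N2.N2=(dead,v2)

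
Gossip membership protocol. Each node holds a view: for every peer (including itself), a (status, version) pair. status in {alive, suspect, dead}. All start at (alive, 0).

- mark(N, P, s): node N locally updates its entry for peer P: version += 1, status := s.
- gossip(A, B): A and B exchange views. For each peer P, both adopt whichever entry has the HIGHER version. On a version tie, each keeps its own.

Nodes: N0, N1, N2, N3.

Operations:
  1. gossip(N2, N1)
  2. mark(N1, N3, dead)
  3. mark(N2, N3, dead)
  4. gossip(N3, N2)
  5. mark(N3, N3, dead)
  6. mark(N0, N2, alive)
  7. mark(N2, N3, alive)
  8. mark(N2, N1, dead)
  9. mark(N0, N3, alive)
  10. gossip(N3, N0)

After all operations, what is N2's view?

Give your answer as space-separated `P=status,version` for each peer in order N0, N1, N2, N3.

Op 1: gossip N2<->N1 -> N2.N0=(alive,v0) N2.N1=(alive,v0) N2.N2=(alive,v0) N2.N3=(alive,v0) | N1.N0=(alive,v0) N1.N1=(alive,v0) N1.N2=(alive,v0) N1.N3=(alive,v0)
Op 2: N1 marks N3=dead -> (dead,v1)
Op 3: N2 marks N3=dead -> (dead,v1)
Op 4: gossip N3<->N2 -> N3.N0=(alive,v0) N3.N1=(alive,v0) N3.N2=(alive,v0) N3.N3=(dead,v1) | N2.N0=(alive,v0) N2.N1=(alive,v0) N2.N2=(alive,v0) N2.N3=(dead,v1)
Op 5: N3 marks N3=dead -> (dead,v2)
Op 6: N0 marks N2=alive -> (alive,v1)
Op 7: N2 marks N3=alive -> (alive,v2)
Op 8: N2 marks N1=dead -> (dead,v1)
Op 9: N0 marks N3=alive -> (alive,v1)
Op 10: gossip N3<->N0 -> N3.N0=(alive,v0) N3.N1=(alive,v0) N3.N2=(alive,v1) N3.N3=(dead,v2) | N0.N0=(alive,v0) N0.N1=(alive,v0) N0.N2=(alive,v1) N0.N3=(dead,v2)

Answer: N0=alive,0 N1=dead,1 N2=alive,0 N3=alive,2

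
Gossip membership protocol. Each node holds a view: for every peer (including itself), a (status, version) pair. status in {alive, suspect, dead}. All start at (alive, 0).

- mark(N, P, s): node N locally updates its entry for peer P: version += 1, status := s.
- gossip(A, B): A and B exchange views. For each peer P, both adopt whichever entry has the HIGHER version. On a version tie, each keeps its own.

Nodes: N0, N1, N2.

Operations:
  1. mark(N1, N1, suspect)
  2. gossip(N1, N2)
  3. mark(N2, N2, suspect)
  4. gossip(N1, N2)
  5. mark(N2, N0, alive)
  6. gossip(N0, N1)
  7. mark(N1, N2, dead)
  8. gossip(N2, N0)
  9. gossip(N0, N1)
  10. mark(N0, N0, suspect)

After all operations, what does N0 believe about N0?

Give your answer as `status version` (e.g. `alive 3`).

Op 1: N1 marks N1=suspect -> (suspect,v1)
Op 2: gossip N1<->N2 -> N1.N0=(alive,v0) N1.N1=(suspect,v1) N1.N2=(alive,v0) | N2.N0=(alive,v0) N2.N1=(suspect,v1) N2.N2=(alive,v0)
Op 3: N2 marks N2=suspect -> (suspect,v1)
Op 4: gossip N1<->N2 -> N1.N0=(alive,v0) N1.N1=(suspect,v1) N1.N2=(suspect,v1) | N2.N0=(alive,v0) N2.N1=(suspect,v1) N2.N2=(suspect,v1)
Op 5: N2 marks N0=alive -> (alive,v1)
Op 6: gossip N0<->N1 -> N0.N0=(alive,v0) N0.N1=(suspect,v1) N0.N2=(suspect,v1) | N1.N0=(alive,v0) N1.N1=(suspect,v1) N1.N2=(suspect,v1)
Op 7: N1 marks N2=dead -> (dead,v2)
Op 8: gossip N2<->N0 -> N2.N0=(alive,v1) N2.N1=(suspect,v1) N2.N2=(suspect,v1) | N0.N0=(alive,v1) N0.N1=(suspect,v1) N0.N2=(suspect,v1)
Op 9: gossip N0<->N1 -> N0.N0=(alive,v1) N0.N1=(suspect,v1) N0.N2=(dead,v2) | N1.N0=(alive,v1) N1.N1=(suspect,v1) N1.N2=(dead,v2)
Op 10: N0 marks N0=suspect -> (suspect,v2)

Answer: suspect 2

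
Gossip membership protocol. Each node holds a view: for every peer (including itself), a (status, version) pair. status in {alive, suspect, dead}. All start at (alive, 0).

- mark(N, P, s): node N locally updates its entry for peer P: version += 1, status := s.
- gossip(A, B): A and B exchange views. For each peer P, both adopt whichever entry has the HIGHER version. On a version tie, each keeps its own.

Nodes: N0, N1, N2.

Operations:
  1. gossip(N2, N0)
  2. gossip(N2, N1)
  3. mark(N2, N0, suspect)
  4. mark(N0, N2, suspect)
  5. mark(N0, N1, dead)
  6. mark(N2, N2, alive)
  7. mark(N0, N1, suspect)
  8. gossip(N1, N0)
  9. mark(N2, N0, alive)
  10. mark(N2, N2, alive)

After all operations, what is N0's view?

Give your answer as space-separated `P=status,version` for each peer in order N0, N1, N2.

Op 1: gossip N2<->N0 -> N2.N0=(alive,v0) N2.N1=(alive,v0) N2.N2=(alive,v0) | N0.N0=(alive,v0) N0.N1=(alive,v0) N0.N2=(alive,v0)
Op 2: gossip N2<->N1 -> N2.N0=(alive,v0) N2.N1=(alive,v0) N2.N2=(alive,v0) | N1.N0=(alive,v0) N1.N1=(alive,v0) N1.N2=(alive,v0)
Op 3: N2 marks N0=suspect -> (suspect,v1)
Op 4: N0 marks N2=suspect -> (suspect,v1)
Op 5: N0 marks N1=dead -> (dead,v1)
Op 6: N2 marks N2=alive -> (alive,v1)
Op 7: N0 marks N1=suspect -> (suspect,v2)
Op 8: gossip N1<->N0 -> N1.N0=(alive,v0) N1.N1=(suspect,v2) N1.N2=(suspect,v1) | N0.N0=(alive,v0) N0.N1=(suspect,v2) N0.N2=(suspect,v1)
Op 9: N2 marks N0=alive -> (alive,v2)
Op 10: N2 marks N2=alive -> (alive,v2)

Answer: N0=alive,0 N1=suspect,2 N2=suspect,1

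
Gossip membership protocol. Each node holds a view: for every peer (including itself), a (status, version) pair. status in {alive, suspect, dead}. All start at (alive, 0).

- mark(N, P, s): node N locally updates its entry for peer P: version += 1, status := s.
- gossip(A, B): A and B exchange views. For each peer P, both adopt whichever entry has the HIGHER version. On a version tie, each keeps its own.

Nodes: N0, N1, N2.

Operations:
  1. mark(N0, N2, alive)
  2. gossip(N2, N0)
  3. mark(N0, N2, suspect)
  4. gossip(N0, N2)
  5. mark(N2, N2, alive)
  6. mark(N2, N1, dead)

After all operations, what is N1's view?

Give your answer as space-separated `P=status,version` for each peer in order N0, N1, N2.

Answer: N0=alive,0 N1=alive,0 N2=alive,0

Derivation:
Op 1: N0 marks N2=alive -> (alive,v1)
Op 2: gossip N2<->N0 -> N2.N0=(alive,v0) N2.N1=(alive,v0) N2.N2=(alive,v1) | N0.N0=(alive,v0) N0.N1=(alive,v0) N0.N2=(alive,v1)
Op 3: N0 marks N2=suspect -> (suspect,v2)
Op 4: gossip N0<->N2 -> N0.N0=(alive,v0) N0.N1=(alive,v0) N0.N2=(suspect,v2) | N2.N0=(alive,v0) N2.N1=(alive,v0) N2.N2=(suspect,v2)
Op 5: N2 marks N2=alive -> (alive,v3)
Op 6: N2 marks N1=dead -> (dead,v1)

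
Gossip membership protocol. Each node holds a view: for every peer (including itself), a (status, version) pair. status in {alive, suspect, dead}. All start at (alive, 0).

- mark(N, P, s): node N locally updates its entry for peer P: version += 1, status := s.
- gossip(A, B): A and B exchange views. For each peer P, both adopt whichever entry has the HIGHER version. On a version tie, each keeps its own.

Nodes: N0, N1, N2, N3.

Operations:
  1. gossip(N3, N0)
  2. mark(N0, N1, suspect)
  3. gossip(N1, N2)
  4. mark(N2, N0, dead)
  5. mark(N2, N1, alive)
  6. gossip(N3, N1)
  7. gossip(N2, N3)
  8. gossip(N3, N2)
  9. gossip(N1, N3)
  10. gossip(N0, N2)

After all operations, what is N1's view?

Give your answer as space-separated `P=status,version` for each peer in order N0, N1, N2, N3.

Answer: N0=dead,1 N1=alive,1 N2=alive,0 N3=alive,0

Derivation:
Op 1: gossip N3<->N0 -> N3.N0=(alive,v0) N3.N1=(alive,v0) N3.N2=(alive,v0) N3.N3=(alive,v0) | N0.N0=(alive,v0) N0.N1=(alive,v0) N0.N2=(alive,v0) N0.N3=(alive,v0)
Op 2: N0 marks N1=suspect -> (suspect,v1)
Op 3: gossip N1<->N2 -> N1.N0=(alive,v0) N1.N1=(alive,v0) N1.N2=(alive,v0) N1.N3=(alive,v0) | N2.N0=(alive,v0) N2.N1=(alive,v0) N2.N2=(alive,v0) N2.N3=(alive,v0)
Op 4: N2 marks N0=dead -> (dead,v1)
Op 5: N2 marks N1=alive -> (alive,v1)
Op 6: gossip N3<->N1 -> N3.N0=(alive,v0) N3.N1=(alive,v0) N3.N2=(alive,v0) N3.N3=(alive,v0) | N1.N0=(alive,v0) N1.N1=(alive,v0) N1.N2=(alive,v0) N1.N3=(alive,v0)
Op 7: gossip N2<->N3 -> N2.N0=(dead,v1) N2.N1=(alive,v1) N2.N2=(alive,v0) N2.N3=(alive,v0) | N3.N0=(dead,v1) N3.N1=(alive,v1) N3.N2=(alive,v0) N3.N3=(alive,v0)
Op 8: gossip N3<->N2 -> N3.N0=(dead,v1) N3.N1=(alive,v1) N3.N2=(alive,v0) N3.N3=(alive,v0) | N2.N0=(dead,v1) N2.N1=(alive,v1) N2.N2=(alive,v0) N2.N3=(alive,v0)
Op 9: gossip N1<->N3 -> N1.N0=(dead,v1) N1.N1=(alive,v1) N1.N2=(alive,v0) N1.N3=(alive,v0) | N3.N0=(dead,v1) N3.N1=(alive,v1) N3.N2=(alive,v0) N3.N3=(alive,v0)
Op 10: gossip N0<->N2 -> N0.N0=(dead,v1) N0.N1=(suspect,v1) N0.N2=(alive,v0) N0.N3=(alive,v0) | N2.N0=(dead,v1) N2.N1=(alive,v1) N2.N2=(alive,v0) N2.N3=(alive,v0)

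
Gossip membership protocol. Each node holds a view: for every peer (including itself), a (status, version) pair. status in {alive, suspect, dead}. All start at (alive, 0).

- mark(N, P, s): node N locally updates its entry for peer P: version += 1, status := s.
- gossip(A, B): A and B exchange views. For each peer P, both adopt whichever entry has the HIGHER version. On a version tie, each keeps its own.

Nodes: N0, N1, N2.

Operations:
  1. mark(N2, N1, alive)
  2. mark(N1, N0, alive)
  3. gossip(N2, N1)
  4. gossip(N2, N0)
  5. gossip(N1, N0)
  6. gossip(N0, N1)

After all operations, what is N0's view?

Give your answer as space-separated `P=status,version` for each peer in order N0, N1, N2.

Answer: N0=alive,1 N1=alive,1 N2=alive,0

Derivation:
Op 1: N2 marks N1=alive -> (alive,v1)
Op 2: N1 marks N0=alive -> (alive,v1)
Op 3: gossip N2<->N1 -> N2.N0=(alive,v1) N2.N1=(alive,v1) N2.N2=(alive,v0) | N1.N0=(alive,v1) N1.N1=(alive,v1) N1.N2=(alive,v0)
Op 4: gossip N2<->N0 -> N2.N0=(alive,v1) N2.N1=(alive,v1) N2.N2=(alive,v0) | N0.N0=(alive,v1) N0.N1=(alive,v1) N0.N2=(alive,v0)
Op 5: gossip N1<->N0 -> N1.N0=(alive,v1) N1.N1=(alive,v1) N1.N2=(alive,v0) | N0.N0=(alive,v1) N0.N1=(alive,v1) N0.N2=(alive,v0)
Op 6: gossip N0<->N1 -> N0.N0=(alive,v1) N0.N1=(alive,v1) N0.N2=(alive,v0) | N1.N0=(alive,v1) N1.N1=(alive,v1) N1.N2=(alive,v0)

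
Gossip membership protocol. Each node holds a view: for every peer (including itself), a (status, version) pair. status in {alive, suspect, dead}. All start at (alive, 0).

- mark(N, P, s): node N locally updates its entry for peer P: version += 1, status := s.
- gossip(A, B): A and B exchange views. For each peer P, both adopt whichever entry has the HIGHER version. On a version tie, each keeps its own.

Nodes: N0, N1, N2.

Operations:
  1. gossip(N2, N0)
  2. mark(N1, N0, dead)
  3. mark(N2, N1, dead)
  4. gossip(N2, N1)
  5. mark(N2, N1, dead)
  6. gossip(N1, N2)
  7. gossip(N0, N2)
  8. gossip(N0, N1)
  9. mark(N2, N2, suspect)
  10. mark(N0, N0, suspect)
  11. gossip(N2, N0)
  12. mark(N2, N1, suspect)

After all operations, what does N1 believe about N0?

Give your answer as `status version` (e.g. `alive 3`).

Answer: dead 1

Derivation:
Op 1: gossip N2<->N0 -> N2.N0=(alive,v0) N2.N1=(alive,v0) N2.N2=(alive,v0) | N0.N0=(alive,v0) N0.N1=(alive,v0) N0.N2=(alive,v0)
Op 2: N1 marks N0=dead -> (dead,v1)
Op 3: N2 marks N1=dead -> (dead,v1)
Op 4: gossip N2<->N1 -> N2.N0=(dead,v1) N2.N1=(dead,v1) N2.N2=(alive,v0) | N1.N0=(dead,v1) N1.N1=(dead,v1) N1.N2=(alive,v0)
Op 5: N2 marks N1=dead -> (dead,v2)
Op 6: gossip N1<->N2 -> N1.N0=(dead,v1) N1.N1=(dead,v2) N1.N2=(alive,v0) | N2.N0=(dead,v1) N2.N1=(dead,v2) N2.N2=(alive,v0)
Op 7: gossip N0<->N2 -> N0.N0=(dead,v1) N0.N1=(dead,v2) N0.N2=(alive,v0) | N2.N0=(dead,v1) N2.N1=(dead,v2) N2.N2=(alive,v0)
Op 8: gossip N0<->N1 -> N0.N0=(dead,v1) N0.N1=(dead,v2) N0.N2=(alive,v0) | N1.N0=(dead,v1) N1.N1=(dead,v2) N1.N2=(alive,v0)
Op 9: N2 marks N2=suspect -> (suspect,v1)
Op 10: N0 marks N0=suspect -> (suspect,v2)
Op 11: gossip N2<->N0 -> N2.N0=(suspect,v2) N2.N1=(dead,v2) N2.N2=(suspect,v1) | N0.N0=(suspect,v2) N0.N1=(dead,v2) N0.N2=(suspect,v1)
Op 12: N2 marks N1=suspect -> (suspect,v3)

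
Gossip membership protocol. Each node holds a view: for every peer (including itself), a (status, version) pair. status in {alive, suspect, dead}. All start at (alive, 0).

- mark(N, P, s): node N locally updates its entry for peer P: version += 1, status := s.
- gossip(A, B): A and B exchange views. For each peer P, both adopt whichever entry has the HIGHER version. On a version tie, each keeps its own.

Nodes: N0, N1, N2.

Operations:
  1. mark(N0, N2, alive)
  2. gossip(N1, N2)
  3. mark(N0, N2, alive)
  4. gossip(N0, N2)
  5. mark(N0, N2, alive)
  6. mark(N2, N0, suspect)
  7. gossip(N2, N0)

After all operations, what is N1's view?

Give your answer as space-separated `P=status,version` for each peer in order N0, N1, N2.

Op 1: N0 marks N2=alive -> (alive,v1)
Op 2: gossip N1<->N2 -> N1.N0=(alive,v0) N1.N1=(alive,v0) N1.N2=(alive,v0) | N2.N0=(alive,v0) N2.N1=(alive,v0) N2.N2=(alive,v0)
Op 3: N0 marks N2=alive -> (alive,v2)
Op 4: gossip N0<->N2 -> N0.N0=(alive,v0) N0.N1=(alive,v0) N0.N2=(alive,v2) | N2.N0=(alive,v0) N2.N1=(alive,v0) N2.N2=(alive,v2)
Op 5: N0 marks N2=alive -> (alive,v3)
Op 6: N2 marks N0=suspect -> (suspect,v1)
Op 7: gossip N2<->N0 -> N2.N0=(suspect,v1) N2.N1=(alive,v0) N2.N2=(alive,v3) | N0.N0=(suspect,v1) N0.N1=(alive,v0) N0.N2=(alive,v3)

Answer: N0=alive,0 N1=alive,0 N2=alive,0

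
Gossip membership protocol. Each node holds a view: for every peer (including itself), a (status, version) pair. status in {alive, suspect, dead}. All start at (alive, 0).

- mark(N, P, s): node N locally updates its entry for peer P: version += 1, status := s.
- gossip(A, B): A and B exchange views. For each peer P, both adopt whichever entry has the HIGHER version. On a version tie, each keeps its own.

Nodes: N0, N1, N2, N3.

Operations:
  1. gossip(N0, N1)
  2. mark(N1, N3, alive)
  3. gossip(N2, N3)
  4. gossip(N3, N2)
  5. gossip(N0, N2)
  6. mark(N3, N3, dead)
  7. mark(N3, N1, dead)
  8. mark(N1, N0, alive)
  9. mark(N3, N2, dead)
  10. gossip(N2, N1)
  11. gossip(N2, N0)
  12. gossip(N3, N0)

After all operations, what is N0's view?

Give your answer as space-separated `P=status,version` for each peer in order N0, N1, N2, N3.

Answer: N0=alive,1 N1=dead,1 N2=dead,1 N3=alive,1

Derivation:
Op 1: gossip N0<->N1 -> N0.N0=(alive,v0) N0.N1=(alive,v0) N0.N2=(alive,v0) N0.N3=(alive,v0) | N1.N0=(alive,v0) N1.N1=(alive,v0) N1.N2=(alive,v0) N1.N3=(alive,v0)
Op 2: N1 marks N3=alive -> (alive,v1)
Op 3: gossip N2<->N3 -> N2.N0=(alive,v0) N2.N1=(alive,v0) N2.N2=(alive,v0) N2.N3=(alive,v0) | N3.N0=(alive,v0) N3.N1=(alive,v0) N3.N2=(alive,v0) N3.N3=(alive,v0)
Op 4: gossip N3<->N2 -> N3.N0=(alive,v0) N3.N1=(alive,v0) N3.N2=(alive,v0) N3.N3=(alive,v0) | N2.N0=(alive,v0) N2.N1=(alive,v0) N2.N2=(alive,v0) N2.N3=(alive,v0)
Op 5: gossip N0<->N2 -> N0.N0=(alive,v0) N0.N1=(alive,v0) N0.N2=(alive,v0) N0.N3=(alive,v0) | N2.N0=(alive,v0) N2.N1=(alive,v0) N2.N2=(alive,v0) N2.N3=(alive,v0)
Op 6: N3 marks N3=dead -> (dead,v1)
Op 7: N3 marks N1=dead -> (dead,v1)
Op 8: N1 marks N0=alive -> (alive,v1)
Op 9: N3 marks N2=dead -> (dead,v1)
Op 10: gossip N2<->N1 -> N2.N0=(alive,v1) N2.N1=(alive,v0) N2.N2=(alive,v0) N2.N3=(alive,v1) | N1.N0=(alive,v1) N1.N1=(alive,v0) N1.N2=(alive,v0) N1.N3=(alive,v1)
Op 11: gossip N2<->N0 -> N2.N0=(alive,v1) N2.N1=(alive,v0) N2.N2=(alive,v0) N2.N3=(alive,v1) | N0.N0=(alive,v1) N0.N1=(alive,v0) N0.N2=(alive,v0) N0.N3=(alive,v1)
Op 12: gossip N3<->N0 -> N3.N0=(alive,v1) N3.N1=(dead,v1) N3.N2=(dead,v1) N3.N3=(dead,v1) | N0.N0=(alive,v1) N0.N1=(dead,v1) N0.N2=(dead,v1) N0.N3=(alive,v1)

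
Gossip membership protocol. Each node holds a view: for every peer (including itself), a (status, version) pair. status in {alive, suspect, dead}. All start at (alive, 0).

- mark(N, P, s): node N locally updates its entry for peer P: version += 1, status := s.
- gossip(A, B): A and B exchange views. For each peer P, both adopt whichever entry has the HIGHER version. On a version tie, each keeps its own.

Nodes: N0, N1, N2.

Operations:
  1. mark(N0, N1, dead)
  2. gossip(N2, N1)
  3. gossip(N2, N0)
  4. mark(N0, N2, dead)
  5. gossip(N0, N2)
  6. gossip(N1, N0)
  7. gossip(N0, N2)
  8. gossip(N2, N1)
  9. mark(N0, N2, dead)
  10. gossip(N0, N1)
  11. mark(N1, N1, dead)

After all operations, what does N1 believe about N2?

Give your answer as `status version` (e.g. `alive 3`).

Answer: dead 2

Derivation:
Op 1: N0 marks N1=dead -> (dead,v1)
Op 2: gossip N2<->N1 -> N2.N0=(alive,v0) N2.N1=(alive,v0) N2.N2=(alive,v0) | N1.N0=(alive,v0) N1.N1=(alive,v0) N1.N2=(alive,v0)
Op 3: gossip N2<->N0 -> N2.N0=(alive,v0) N2.N1=(dead,v1) N2.N2=(alive,v0) | N0.N0=(alive,v0) N0.N1=(dead,v1) N0.N2=(alive,v0)
Op 4: N0 marks N2=dead -> (dead,v1)
Op 5: gossip N0<->N2 -> N0.N0=(alive,v0) N0.N1=(dead,v1) N0.N2=(dead,v1) | N2.N0=(alive,v0) N2.N1=(dead,v1) N2.N2=(dead,v1)
Op 6: gossip N1<->N0 -> N1.N0=(alive,v0) N1.N1=(dead,v1) N1.N2=(dead,v1) | N0.N0=(alive,v0) N0.N1=(dead,v1) N0.N2=(dead,v1)
Op 7: gossip N0<->N2 -> N0.N0=(alive,v0) N0.N1=(dead,v1) N0.N2=(dead,v1) | N2.N0=(alive,v0) N2.N1=(dead,v1) N2.N2=(dead,v1)
Op 8: gossip N2<->N1 -> N2.N0=(alive,v0) N2.N1=(dead,v1) N2.N2=(dead,v1) | N1.N0=(alive,v0) N1.N1=(dead,v1) N1.N2=(dead,v1)
Op 9: N0 marks N2=dead -> (dead,v2)
Op 10: gossip N0<->N1 -> N0.N0=(alive,v0) N0.N1=(dead,v1) N0.N2=(dead,v2) | N1.N0=(alive,v0) N1.N1=(dead,v1) N1.N2=(dead,v2)
Op 11: N1 marks N1=dead -> (dead,v2)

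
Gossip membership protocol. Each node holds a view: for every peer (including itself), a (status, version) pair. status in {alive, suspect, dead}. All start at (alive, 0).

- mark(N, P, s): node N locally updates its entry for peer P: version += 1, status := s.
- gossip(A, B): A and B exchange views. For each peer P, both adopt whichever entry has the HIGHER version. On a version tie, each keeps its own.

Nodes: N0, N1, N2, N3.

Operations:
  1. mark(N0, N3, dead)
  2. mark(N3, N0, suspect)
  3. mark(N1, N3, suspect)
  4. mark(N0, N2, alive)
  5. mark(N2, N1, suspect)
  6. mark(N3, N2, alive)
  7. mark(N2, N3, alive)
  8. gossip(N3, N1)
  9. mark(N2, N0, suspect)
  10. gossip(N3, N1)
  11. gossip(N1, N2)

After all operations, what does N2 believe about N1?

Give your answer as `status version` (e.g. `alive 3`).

Answer: suspect 1

Derivation:
Op 1: N0 marks N3=dead -> (dead,v1)
Op 2: N3 marks N0=suspect -> (suspect,v1)
Op 3: N1 marks N3=suspect -> (suspect,v1)
Op 4: N0 marks N2=alive -> (alive,v1)
Op 5: N2 marks N1=suspect -> (suspect,v1)
Op 6: N3 marks N2=alive -> (alive,v1)
Op 7: N2 marks N3=alive -> (alive,v1)
Op 8: gossip N3<->N1 -> N3.N0=(suspect,v1) N3.N1=(alive,v0) N3.N2=(alive,v1) N3.N3=(suspect,v1) | N1.N0=(suspect,v1) N1.N1=(alive,v0) N1.N2=(alive,v1) N1.N3=(suspect,v1)
Op 9: N2 marks N0=suspect -> (suspect,v1)
Op 10: gossip N3<->N1 -> N3.N0=(suspect,v1) N3.N1=(alive,v0) N3.N2=(alive,v1) N3.N3=(suspect,v1) | N1.N0=(suspect,v1) N1.N1=(alive,v0) N1.N2=(alive,v1) N1.N3=(suspect,v1)
Op 11: gossip N1<->N2 -> N1.N0=(suspect,v1) N1.N1=(suspect,v1) N1.N2=(alive,v1) N1.N3=(suspect,v1) | N2.N0=(suspect,v1) N2.N1=(suspect,v1) N2.N2=(alive,v1) N2.N3=(alive,v1)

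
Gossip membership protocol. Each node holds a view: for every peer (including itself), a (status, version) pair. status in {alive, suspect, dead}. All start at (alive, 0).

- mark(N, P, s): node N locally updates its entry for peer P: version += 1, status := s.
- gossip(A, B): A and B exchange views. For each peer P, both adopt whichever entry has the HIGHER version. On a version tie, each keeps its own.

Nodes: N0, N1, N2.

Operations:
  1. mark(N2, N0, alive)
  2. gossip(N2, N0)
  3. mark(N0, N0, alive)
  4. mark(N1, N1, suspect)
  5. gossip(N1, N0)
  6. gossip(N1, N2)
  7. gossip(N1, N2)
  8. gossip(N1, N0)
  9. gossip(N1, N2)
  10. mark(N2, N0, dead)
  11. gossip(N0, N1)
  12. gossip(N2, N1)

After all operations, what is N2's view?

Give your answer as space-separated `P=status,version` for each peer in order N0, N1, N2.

Op 1: N2 marks N0=alive -> (alive,v1)
Op 2: gossip N2<->N0 -> N2.N0=(alive,v1) N2.N1=(alive,v0) N2.N2=(alive,v0) | N0.N0=(alive,v1) N0.N1=(alive,v0) N0.N2=(alive,v0)
Op 3: N0 marks N0=alive -> (alive,v2)
Op 4: N1 marks N1=suspect -> (suspect,v1)
Op 5: gossip N1<->N0 -> N1.N0=(alive,v2) N1.N1=(suspect,v1) N1.N2=(alive,v0) | N0.N0=(alive,v2) N0.N1=(suspect,v1) N0.N2=(alive,v0)
Op 6: gossip N1<->N2 -> N1.N0=(alive,v2) N1.N1=(suspect,v1) N1.N2=(alive,v0) | N2.N0=(alive,v2) N2.N1=(suspect,v1) N2.N2=(alive,v0)
Op 7: gossip N1<->N2 -> N1.N0=(alive,v2) N1.N1=(suspect,v1) N1.N2=(alive,v0) | N2.N0=(alive,v2) N2.N1=(suspect,v1) N2.N2=(alive,v0)
Op 8: gossip N1<->N0 -> N1.N0=(alive,v2) N1.N1=(suspect,v1) N1.N2=(alive,v0) | N0.N0=(alive,v2) N0.N1=(suspect,v1) N0.N2=(alive,v0)
Op 9: gossip N1<->N2 -> N1.N0=(alive,v2) N1.N1=(suspect,v1) N1.N2=(alive,v0) | N2.N0=(alive,v2) N2.N1=(suspect,v1) N2.N2=(alive,v0)
Op 10: N2 marks N0=dead -> (dead,v3)
Op 11: gossip N0<->N1 -> N0.N0=(alive,v2) N0.N1=(suspect,v1) N0.N2=(alive,v0) | N1.N0=(alive,v2) N1.N1=(suspect,v1) N1.N2=(alive,v0)
Op 12: gossip N2<->N1 -> N2.N0=(dead,v3) N2.N1=(suspect,v1) N2.N2=(alive,v0) | N1.N0=(dead,v3) N1.N1=(suspect,v1) N1.N2=(alive,v0)

Answer: N0=dead,3 N1=suspect,1 N2=alive,0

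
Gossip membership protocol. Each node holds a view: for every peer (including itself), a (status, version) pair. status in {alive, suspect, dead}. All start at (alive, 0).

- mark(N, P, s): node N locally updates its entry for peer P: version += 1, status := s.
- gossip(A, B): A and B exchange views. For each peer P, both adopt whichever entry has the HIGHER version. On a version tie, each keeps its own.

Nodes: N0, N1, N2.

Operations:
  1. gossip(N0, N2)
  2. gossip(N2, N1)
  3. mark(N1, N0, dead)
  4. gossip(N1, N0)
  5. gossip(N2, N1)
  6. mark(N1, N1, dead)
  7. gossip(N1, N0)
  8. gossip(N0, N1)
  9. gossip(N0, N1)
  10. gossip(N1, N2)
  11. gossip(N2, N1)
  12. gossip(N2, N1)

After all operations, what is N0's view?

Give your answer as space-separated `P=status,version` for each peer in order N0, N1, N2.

Answer: N0=dead,1 N1=dead,1 N2=alive,0

Derivation:
Op 1: gossip N0<->N2 -> N0.N0=(alive,v0) N0.N1=(alive,v0) N0.N2=(alive,v0) | N2.N0=(alive,v0) N2.N1=(alive,v0) N2.N2=(alive,v0)
Op 2: gossip N2<->N1 -> N2.N0=(alive,v0) N2.N1=(alive,v0) N2.N2=(alive,v0) | N1.N0=(alive,v0) N1.N1=(alive,v0) N1.N2=(alive,v0)
Op 3: N1 marks N0=dead -> (dead,v1)
Op 4: gossip N1<->N0 -> N1.N0=(dead,v1) N1.N1=(alive,v0) N1.N2=(alive,v0) | N0.N0=(dead,v1) N0.N1=(alive,v0) N0.N2=(alive,v0)
Op 5: gossip N2<->N1 -> N2.N0=(dead,v1) N2.N1=(alive,v0) N2.N2=(alive,v0) | N1.N0=(dead,v1) N1.N1=(alive,v0) N1.N2=(alive,v0)
Op 6: N1 marks N1=dead -> (dead,v1)
Op 7: gossip N1<->N0 -> N1.N0=(dead,v1) N1.N1=(dead,v1) N1.N2=(alive,v0) | N0.N0=(dead,v1) N0.N1=(dead,v1) N0.N2=(alive,v0)
Op 8: gossip N0<->N1 -> N0.N0=(dead,v1) N0.N1=(dead,v1) N0.N2=(alive,v0) | N1.N0=(dead,v1) N1.N1=(dead,v1) N1.N2=(alive,v0)
Op 9: gossip N0<->N1 -> N0.N0=(dead,v1) N0.N1=(dead,v1) N0.N2=(alive,v0) | N1.N0=(dead,v1) N1.N1=(dead,v1) N1.N2=(alive,v0)
Op 10: gossip N1<->N2 -> N1.N0=(dead,v1) N1.N1=(dead,v1) N1.N2=(alive,v0) | N2.N0=(dead,v1) N2.N1=(dead,v1) N2.N2=(alive,v0)
Op 11: gossip N2<->N1 -> N2.N0=(dead,v1) N2.N1=(dead,v1) N2.N2=(alive,v0) | N1.N0=(dead,v1) N1.N1=(dead,v1) N1.N2=(alive,v0)
Op 12: gossip N2<->N1 -> N2.N0=(dead,v1) N2.N1=(dead,v1) N2.N2=(alive,v0) | N1.N0=(dead,v1) N1.N1=(dead,v1) N1.N2=(alive,v0)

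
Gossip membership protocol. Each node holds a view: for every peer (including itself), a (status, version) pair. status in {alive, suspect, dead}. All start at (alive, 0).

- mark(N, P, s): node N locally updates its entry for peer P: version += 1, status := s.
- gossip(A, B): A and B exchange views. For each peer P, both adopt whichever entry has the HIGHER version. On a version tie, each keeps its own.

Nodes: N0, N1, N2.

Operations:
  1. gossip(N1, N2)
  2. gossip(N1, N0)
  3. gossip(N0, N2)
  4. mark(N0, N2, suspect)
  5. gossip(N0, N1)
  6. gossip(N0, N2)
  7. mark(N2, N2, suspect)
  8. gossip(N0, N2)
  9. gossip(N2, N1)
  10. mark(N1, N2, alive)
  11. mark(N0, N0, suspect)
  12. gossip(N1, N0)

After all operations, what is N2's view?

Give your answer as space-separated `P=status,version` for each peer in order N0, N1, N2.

Answer: N0=alive,0 N1=alive,0 N2=suspect,2

Derivation:
Op 1: gossip N1<->N2 -> N1.N0=(alive,v0) N1.N1=(alive,v0) N1.N2=(alive,v0) | N2.N0=(alive,v0) N2.N1=(alive,v0) N2.N2=(alive,v0)
Op 2: gossip N1<->N0 -> N1.N0=(alive,v0) N1.N1=(alive,v0) N1.N2=(alive,v0) | N0.N0=(alive,v0) N0.N1=(alive,v0) N0.N2=(alive,v0)
Op 3: gossip N0<->N2 -> N0.N0=(alive,v0) N0.N1=(alive,v0) N0.N2=(alive,v0) | N2.N0=(alive,v0) N2.N1=(alive,v0) N2.N2=(alive,v0)
Op 4: N0 marks N2=suspect -> (suspect,v1)
Op 5: gossip N0<->N1 -> N0.N0=(alive,v0) N0.N1=(alive,v0) N0.N2=(suspect,v1) | N1.N0=(alive,v0) N1.N1=(alive,v0) N1.N2=(suspect,v1)
Op 6: gossip N0<->N2 -> N0.N0=(alive,v0) N0.N1=(alive,v0) N0.N2=(suspect,v1) | N2.N0=(alive,v0) N2.N1=(alive,v0) N2.N2=(suspect,v1)
Op 7: N2 marks N2=suspect -> (suspect,v2)
Op 8: gossip N0<->N2 -> N0.N0=(alive,v0) N0.N1=(alive,v0) N0.N2=(suspect,v2) | N2.N0=(alive,v0) N2.N1=(alive,v0) N2.N2=(suspect,v2)
Op 9: gossip N2<->N1 -> N2.N0=(alive,v0) N2.N1=(alive,v0) N2.N2=(suspect,v2) | N1.N0=(alive,v0) N1.N1=(alive,v0) N1.N2=(suspect,v2)
Op 10: N1 marks N2=alive -> (alive,v3)
Op 11: N0 marks N0=suspect -> (suspect,v1)
Op 12: gossip N1<->N0 -> N1.N0=(suspect,v1) N1.N1=(alive,v0) N1.N2=(alive,v3) | N0.N0=(suspect,v1) N0.N1=(alive,v0) N0.N2=(alive,v3)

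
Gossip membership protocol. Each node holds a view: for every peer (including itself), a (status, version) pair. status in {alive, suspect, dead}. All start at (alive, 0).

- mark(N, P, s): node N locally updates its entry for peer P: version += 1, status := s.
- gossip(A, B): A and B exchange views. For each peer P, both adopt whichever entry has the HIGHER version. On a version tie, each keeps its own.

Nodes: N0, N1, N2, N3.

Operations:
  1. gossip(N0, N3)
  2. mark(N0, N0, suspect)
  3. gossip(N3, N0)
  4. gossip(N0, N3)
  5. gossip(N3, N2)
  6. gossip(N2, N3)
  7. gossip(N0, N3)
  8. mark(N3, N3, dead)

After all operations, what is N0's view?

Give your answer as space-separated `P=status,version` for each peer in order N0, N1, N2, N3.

Answer: N0=suspect,1 N1=alive,0 N2=alive,0 N3=alive,0

Derivation:
Op 1: gossip N0<->N3 -> N0.N0=(alive,v0) N0.N1=(alive,v0) N0.N2=(alive,v0) N0.N3=(alive,v0) | N3.N0=(alive,v0) N3.N1=(alive,v0) N3.N2=(alive,v0) N3.N3=(alive,v0)
Op 2: N0 marks N0=suspect -> (suspect,v1)
Op 3: gossip N3<->N0 -> N3.N0=(suspect,v1) N3.N1=(alive,v0) N3.N2=(alive,v0) N3.N3=(alive,v0) | N0.N0=(suspect,v1) N0.N1=(alive,v0) N0.N2=(alive,v0) N0.N3=(alive,v0)
Op 4: gossip N0<->N3 -> N0.N0=(suspect,v1) N0.N1=(alive,v0) N0.N2=(alive,v0) N0.N3=(alive,v0) | N3.N0=(suspect,v1) N3.N1=(alive,v0) N3.N2=(alive,v0) N3.N3=(alive,v0)
Op 5: gossip N3<->N2 -> N3.N0=(suspect,v1) N3.N1=(alive,v0) N3.N2=(alive,v0) N3.N3=(alive,v0) | N2.N0=(suspect,v1) N2.N1=(alive,v0) N2.N2=(alive,v0) N2.N3=(alive,v0)
Op 6: gossip N2<->N3 -> N2.N0=(suspect,v1) N2.N1=(alive,v0) N2.N2=(alive,v0) N2.N3=(alive,v0) | N3.N0=(suspect,v1) N3.N1=(alive,v0) N3.N2=(alive,v0) N3.N3=(alive,v0)
Op 7: gossip N0<->N3 -> N0.N0=(suspect,v1) N0.N1=(alive,v0) N0.N2=(alive,v0) N0.N3=(alive,v0) | N3.N0=(suspect,v1) N3.N1=(alive,v0) N3.N2=(alive,v0) N3.N3=(alive,v0)
Op 8: N3 marks N3=dead -> (dead,v1)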